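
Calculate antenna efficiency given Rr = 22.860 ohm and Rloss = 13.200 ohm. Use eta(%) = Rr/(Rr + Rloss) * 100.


eta = 22.860 / (22.860 + 13.200) * 100 = 63.39%

63.39%


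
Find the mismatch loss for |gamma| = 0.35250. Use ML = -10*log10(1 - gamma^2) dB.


ML = -10 * log10(1 - 0.35250^2) = -10 * log10(0.87574375) = 0.5762 dB

0.5762 dB


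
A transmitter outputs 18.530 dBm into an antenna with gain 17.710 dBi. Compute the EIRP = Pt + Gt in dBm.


EIRP = Pt + Gt = 18.530 + 17.710 = 36.24 dBm

36.24 dBm


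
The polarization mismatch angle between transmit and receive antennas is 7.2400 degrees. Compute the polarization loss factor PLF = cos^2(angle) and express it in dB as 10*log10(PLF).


PLF_linear = cos^2(7.2400 deg) = 0.9841175
PLF_dB = 10 * log10(0.9841175) = -0.06953 dB

-0.06953 dB


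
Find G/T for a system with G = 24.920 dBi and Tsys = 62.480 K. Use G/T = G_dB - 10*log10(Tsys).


G/T = 24.920 - 10*log10(62.480) = 24.920 - 17.95741 = 6.963 dB/K

6.963 dB/K


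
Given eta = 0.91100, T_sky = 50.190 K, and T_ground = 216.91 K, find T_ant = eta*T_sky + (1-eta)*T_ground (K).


T_ant = 0.91100 * 50.190 + (1 - 0.91100) * 216.91 = 65.03 K

65.03 K


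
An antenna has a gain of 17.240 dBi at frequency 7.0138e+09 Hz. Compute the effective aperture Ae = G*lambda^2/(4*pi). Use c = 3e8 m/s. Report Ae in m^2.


lambda = c / f = 3.0000e+08 / 7.0138e+09 = 0.04277282 m
G_linear = 10^(17.240/10) = 52.96634
Ae = G_linear * lambda^2 / (4*pi) = 52.96634 * 0.04277282^2 / (4*pi) = 7.711e-03 m^2

7.711e-03 m^2


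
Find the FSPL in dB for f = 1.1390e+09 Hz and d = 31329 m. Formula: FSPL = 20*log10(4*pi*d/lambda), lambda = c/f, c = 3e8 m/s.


lambda = c / f = 3.0000e+08 / 1.1390e+09 = 0.2633889 m
FSPL = 20 * log10(4*pi*31329/0.2633889) = 123.5 dB

123.5 dB


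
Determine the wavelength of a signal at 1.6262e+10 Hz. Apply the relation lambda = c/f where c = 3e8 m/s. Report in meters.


lambda = c / f = 3.0000e+08 / 1.6262e+10 = 0.01845 m

0.01845 m


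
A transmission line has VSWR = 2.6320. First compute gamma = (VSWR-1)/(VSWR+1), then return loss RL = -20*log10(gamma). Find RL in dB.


gamma = (2.6320 - 1) / (2.6320 + 1) = 0.4493392
RL = -20 * log10(0.4493392) = 6.949 dB

6.949 dB


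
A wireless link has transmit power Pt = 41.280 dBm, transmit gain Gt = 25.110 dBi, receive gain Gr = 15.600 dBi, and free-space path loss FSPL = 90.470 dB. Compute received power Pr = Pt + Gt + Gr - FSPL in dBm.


Pr = 41.280 + 25.110 + 15.600 - 90.470 = -8.48 dBm

-8.48 dBm


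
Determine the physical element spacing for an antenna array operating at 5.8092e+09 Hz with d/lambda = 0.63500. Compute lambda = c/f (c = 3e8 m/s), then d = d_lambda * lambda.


lambda = c / f = 3.0000e+08 / 5.8092e+09 = 0.05164222 m
d = 0.63500 * 0.05164222 = 0.03279 m

0.03279 m


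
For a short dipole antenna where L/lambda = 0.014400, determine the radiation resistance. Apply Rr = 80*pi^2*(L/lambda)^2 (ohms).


Rr = 80 * pi^2 * (0.014400)^2 = 80 * 9.869604 * 2.073600e-04 = 0.1637 ohm

0.1637 ohm


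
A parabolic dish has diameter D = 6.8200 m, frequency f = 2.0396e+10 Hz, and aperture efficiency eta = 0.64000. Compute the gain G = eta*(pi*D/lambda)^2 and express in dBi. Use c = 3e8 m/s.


lambda = c / f = 3.0000e+08 / 2.0396e+10 = 0.01470877 m
G_linear = 0.64000 * (pi * 6.8200 / 0.01470877)^2 = 1.357987e+06
G_dBi = 10 * log10(1.357987e+06) = 61.33 dBi

61.33 dBi


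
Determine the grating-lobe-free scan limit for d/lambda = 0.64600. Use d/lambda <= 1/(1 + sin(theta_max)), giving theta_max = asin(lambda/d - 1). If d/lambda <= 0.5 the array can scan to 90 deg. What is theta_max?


lambda/d - 1 = 1/0.64600 - 1 = 0.5479876
theta_max = asin(0.5479876) = 33.23 deg

33.23 deg


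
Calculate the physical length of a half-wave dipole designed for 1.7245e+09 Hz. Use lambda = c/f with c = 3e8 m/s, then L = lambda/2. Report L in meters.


lambda = c / f = 3.0000e+08 / 1.7245e+09 = 0.1739635 m
L = lambda / 2 = 0.1739635 / 2 = 0.08698 m

0.08698 m


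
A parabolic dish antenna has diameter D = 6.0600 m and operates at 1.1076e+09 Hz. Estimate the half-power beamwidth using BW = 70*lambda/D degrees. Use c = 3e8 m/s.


lambda = c / f = 3.0000e+08 / 1.1076e+09 = 0.2708559 m
BW = 70 * 0.2708559 / 6.0600 = 3.129 deg

3.129 deg


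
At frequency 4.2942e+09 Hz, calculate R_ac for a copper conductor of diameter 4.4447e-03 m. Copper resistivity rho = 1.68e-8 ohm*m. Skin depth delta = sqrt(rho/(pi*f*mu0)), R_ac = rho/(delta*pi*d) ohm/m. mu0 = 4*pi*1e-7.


delta = sqrt(1.68e-8 / (pi * 4.2942e+09 * 4*pi*1e-7)) = 9.954825e-07 m
R_ac = 1.68e-8 / (9.954825e-07 * pi * 4.4447e-03) = 1.209 ohm/m

1.209 ohm/m


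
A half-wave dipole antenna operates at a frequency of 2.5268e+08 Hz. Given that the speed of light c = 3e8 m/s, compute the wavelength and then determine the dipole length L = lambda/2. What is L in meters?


lambda = c / f = 3.0000e+08 / 2.5268e+08 = 1.187272 m
L = lambda / 2 = 1.187272 / 2 = 0.5936 m

0.5936 m


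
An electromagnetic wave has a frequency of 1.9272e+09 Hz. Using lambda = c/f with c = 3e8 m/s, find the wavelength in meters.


lambda = c / f = 3.0000e+08 / 1.9272e+09 = 0.1557 m

0.1557 m


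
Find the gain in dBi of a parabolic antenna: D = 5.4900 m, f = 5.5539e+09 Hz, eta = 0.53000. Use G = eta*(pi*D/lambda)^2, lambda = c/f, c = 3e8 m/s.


lambda = c / f = 3.0000e+08 / 5.5539e+09 = 0.05401610 m
G_linear = 0.53000 * (pi * 5.4900 / 0.05401610)^2 = 54034.84
G_dBi = 10 * log10(54034.84) = 47.33 dBi

47.33 dBi


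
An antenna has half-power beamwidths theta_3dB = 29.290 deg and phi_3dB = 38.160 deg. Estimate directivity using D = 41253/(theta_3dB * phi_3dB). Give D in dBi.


D_linear = 41253 / (29.290 * 38.160) = 36.90862
D_dBi = 10 * log10(36.90862) = 15.67 dBi

15.67 dBi


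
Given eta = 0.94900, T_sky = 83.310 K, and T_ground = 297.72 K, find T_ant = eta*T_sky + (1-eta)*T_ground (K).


T_ant = 0.94900 * 83.310 + (1 - 0.94900) * 297.72 = 94.24 K

94.24 K


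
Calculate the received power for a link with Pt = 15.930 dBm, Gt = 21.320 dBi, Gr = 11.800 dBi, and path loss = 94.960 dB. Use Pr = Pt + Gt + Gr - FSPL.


Pr = 15.930 + 21.320 + 11.800 - 94.960 = -45.91 dBm

-45.91 dBm


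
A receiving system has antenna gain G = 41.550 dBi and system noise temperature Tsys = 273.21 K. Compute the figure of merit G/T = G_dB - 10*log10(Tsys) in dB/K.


G/T = 41.550 - 10*log10(273.21) = 41.550 - 24.36497 = 17.19 dB/K

17.19 dB/K


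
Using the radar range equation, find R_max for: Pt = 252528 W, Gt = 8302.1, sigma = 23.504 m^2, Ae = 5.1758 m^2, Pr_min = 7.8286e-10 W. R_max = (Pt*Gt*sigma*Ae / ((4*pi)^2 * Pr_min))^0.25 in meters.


R^4 = 252528*8302.1*23.504*5.1758 / ((4*pi)^2 * 7.8286e-10) = 2.063065e+18
R_max = 2.063065e+18^0.25 = 37899 m

37899 m


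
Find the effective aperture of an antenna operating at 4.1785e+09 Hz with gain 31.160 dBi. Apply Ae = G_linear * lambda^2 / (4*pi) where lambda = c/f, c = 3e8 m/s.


lambda = c / f = 3.0000e+08 / 4.1785e+09 = 0.07179610 m
G_linear = 10^(31.160/10) = 1306.171
Ae = G_linear * lambda^2 / (4*pi) = 1306.171 * 0.07179610^2 / (4*pi) = 0.5358 m^2

0.5358 m^2


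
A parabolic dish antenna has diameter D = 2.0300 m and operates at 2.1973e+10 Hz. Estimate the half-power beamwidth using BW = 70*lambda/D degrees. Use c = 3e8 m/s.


lambda = c / f = 3.0000e+08 / 2.1973e+10 = 0.01365312 m
BW = 70 * 0.01365312 / 2.0300 = 0.4708 deg

0.4708 deg


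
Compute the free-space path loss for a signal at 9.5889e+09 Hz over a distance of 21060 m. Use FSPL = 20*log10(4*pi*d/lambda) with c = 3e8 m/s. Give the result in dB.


lambda = c / f = 3.0000e+08 / 9.5889e+09 = 0.03128617 m
FSPL = 20 * log10(4*pi*21060/0.03128617) = 138.5 dB

138.5 dB


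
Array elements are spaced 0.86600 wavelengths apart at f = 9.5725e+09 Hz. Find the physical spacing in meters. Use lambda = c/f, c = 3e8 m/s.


lambda = c / f = 3.0000e+08 / 9.5725e+09 = 0.03133978 m
d = 0.86600 * 0.03133978 = 0.02714 m

0.02714 m


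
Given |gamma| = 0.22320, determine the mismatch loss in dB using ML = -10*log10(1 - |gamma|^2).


ML = -10 * log10(1 - 0.22320^2) = -10 * log10(0.95018176) = 0.2219 dB

0.2219 dB


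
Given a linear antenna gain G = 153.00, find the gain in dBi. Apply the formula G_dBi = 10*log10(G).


G_dBi = 10 * log10(153.00) = 21.85 dBi

21.85 dBi


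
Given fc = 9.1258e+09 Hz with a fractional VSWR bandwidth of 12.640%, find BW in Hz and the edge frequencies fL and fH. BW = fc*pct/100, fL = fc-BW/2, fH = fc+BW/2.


BW = 9.1258e+09 * 12.640/100 = 1.153501e+09 Hz
fL = 9.1258e+09 - 1.153501e+09/2 = 8.549e+09 Hz
fH = 9.1258e+09 + 1.153501e+09/2 = 9.703e+09 Hz

BW=1.154e+09 Hz, fL=8.549e+09 Hz, fH=9.703e+09 Hz


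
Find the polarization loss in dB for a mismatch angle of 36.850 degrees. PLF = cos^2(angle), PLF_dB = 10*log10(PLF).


PLF_linear = cos^2(36.850 deg) = 0.6403334
PLF_dB = 10 * log10(0.6403334) = -1.936 dB

-1.936 dB


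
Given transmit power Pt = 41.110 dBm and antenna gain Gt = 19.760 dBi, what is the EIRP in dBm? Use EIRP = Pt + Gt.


EIRP = Pt + Gt = 41.110 + 19.760 = 60.87 dBm

60.87 dBm


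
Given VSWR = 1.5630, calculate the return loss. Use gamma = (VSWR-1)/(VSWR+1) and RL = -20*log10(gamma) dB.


gamma = (1.5630 - 1) / (1.5630 + 1) = 0.2196645
RL = -20 * log10(0.2196645) = 13.16 dB

13.16 dB


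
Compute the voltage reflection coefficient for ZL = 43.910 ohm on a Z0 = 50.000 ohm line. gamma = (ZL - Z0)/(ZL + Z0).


gamma = (43.910 - 50.000) / (43.910 + 50.000) = -0.06485

-0.06485


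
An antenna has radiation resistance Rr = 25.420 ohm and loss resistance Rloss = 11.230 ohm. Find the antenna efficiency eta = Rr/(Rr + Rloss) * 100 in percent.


eta = 25.420 / (25.420 + 11.230) * 100 = 69.36%

69.36%


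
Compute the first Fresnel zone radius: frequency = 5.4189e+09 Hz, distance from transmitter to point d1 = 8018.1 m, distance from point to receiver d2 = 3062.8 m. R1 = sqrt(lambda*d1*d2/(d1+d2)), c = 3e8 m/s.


lambda = c / f = 3.0000e+08 / 5.4189e+09 = 0.05536179 m
R1 = sqrt(0.05536179 * 8018.1 * 3062.8 / (8018.1 + 3062.8)) = 11.08 m

11.08 m


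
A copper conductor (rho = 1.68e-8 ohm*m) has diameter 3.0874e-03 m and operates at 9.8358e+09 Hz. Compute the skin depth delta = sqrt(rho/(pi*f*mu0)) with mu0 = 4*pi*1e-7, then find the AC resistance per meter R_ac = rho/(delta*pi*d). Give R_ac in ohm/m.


delta = sqrt(1.68e-8 / (pi * 9.8358e+09 * 4*pi*1e-7)) = 6.577637e-07 m
R_ac = 1.68e-8 / (6.577637e-07 * pi * 3.0874e-03) = 2.633 ohm/m

2.633 ohm/m


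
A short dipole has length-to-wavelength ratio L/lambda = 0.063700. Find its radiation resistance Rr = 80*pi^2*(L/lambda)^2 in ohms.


Rr = 80 * pi^2 * (0.063700)^2 = 80 * 9.869604 * 4.057690e-03 = 3.204 ohm

3.204 ohm


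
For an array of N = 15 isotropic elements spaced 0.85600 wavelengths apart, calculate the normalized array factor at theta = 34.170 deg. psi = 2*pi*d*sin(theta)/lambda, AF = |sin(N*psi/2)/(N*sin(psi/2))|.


psi = 2*pi*0.85600*sin(34.170 deg) = 3.020783 rad
AF = |sin(15*3.020783/2) / (15*sin(3.020783/2))| = 0.04120

0.04120


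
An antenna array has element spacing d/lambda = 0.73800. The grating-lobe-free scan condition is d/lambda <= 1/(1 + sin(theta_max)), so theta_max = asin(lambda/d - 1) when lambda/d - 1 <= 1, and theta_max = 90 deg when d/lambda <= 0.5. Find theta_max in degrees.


lambda/d - 1 = 1/0.73800 - 1 = 0.3550136
theta_max = asin(0.3550136) = 20.79 deg

20.79 deg


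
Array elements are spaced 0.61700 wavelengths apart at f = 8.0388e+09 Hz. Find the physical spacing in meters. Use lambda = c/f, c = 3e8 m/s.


lambda = c / f = 3.0000e+08 / 8.0388e+09 = 0.03731900 m
d = 0.61700 * 0.03731900 = 0.02303 m

0.02303 m


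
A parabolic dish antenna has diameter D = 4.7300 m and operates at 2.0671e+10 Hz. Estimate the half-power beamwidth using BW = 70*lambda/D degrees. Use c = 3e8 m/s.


lambda = c / f = 3.0000e+08 / 2.0671e+10 = 0.01451309 m
BW = 70 * 0.01451309 / 4.7300 = 0.2148 deg

0.2148 deg


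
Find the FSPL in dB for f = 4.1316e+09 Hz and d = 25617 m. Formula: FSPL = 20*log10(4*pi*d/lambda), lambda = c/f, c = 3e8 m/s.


lambda = c / f = 3.0000e+08 / 4.1316e+09 = 0.07261109 m
FSPL = 20 * log10(4*pi*25617/0.07261109) = 132.9 dB

132.9 dB


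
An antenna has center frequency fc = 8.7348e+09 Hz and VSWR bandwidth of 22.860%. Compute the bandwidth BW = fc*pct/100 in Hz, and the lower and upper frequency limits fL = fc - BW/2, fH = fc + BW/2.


BW = 8.7348e+09 * 22.860/100 = 1.996775e+09 Hz
fL = 8.7348e+09 - 1.996775e+09/2 = 7.736e+09 Hz
fH = 8.7348e+09 + 1.996775e+09/2 = 9.733e+09 Hz

BW=1.997e+09 Hz, fL=7.736e+09 Hz, fH=9.733e+09 Hz


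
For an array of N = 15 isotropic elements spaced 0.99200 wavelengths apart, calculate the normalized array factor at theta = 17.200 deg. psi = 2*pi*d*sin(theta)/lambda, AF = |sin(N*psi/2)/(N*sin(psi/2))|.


psi = 2*pi*0.99200*sin(17.200 deg) = 1.843125 rad
AF = |sin(15*1.843125/2) / (15*sin(1.843125/2))| = 0.07961

0.07961


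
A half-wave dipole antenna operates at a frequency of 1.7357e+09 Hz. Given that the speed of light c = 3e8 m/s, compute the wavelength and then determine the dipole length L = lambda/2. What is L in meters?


lambda = c / f = 3.0000e+08 / 1.7357e+09 = 0.1728409 m
L = lambda / 2 = 0.1728409 / 2 = 0.08642 m

0.08642 m


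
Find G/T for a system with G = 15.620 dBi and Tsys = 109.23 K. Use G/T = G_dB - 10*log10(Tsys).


G/T = 15.620 - 10*log10(109.23) = 15.620 - 20.38342 = -4.763 dB/K

-4.763 dB/K


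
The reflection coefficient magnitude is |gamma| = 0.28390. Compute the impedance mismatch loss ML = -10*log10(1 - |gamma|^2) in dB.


ML = -10 * log10(1 - 0.28390^2) = -10 * log10(0.91940079) = 0.3650 dB

0.3650 dB


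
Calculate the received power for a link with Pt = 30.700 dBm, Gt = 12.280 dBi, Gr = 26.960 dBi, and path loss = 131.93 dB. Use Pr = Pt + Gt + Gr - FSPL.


Pr = 30.700 + 12.280 + 26.960 - 131.93 = -61.99 dBm

-61.99 dBm


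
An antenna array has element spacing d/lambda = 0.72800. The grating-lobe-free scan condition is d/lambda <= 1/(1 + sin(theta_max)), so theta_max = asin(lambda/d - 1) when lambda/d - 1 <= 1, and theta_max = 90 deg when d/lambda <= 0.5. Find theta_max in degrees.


lambda/d - 1 = 1/0.72800 - 1 = 0.3736264
theta_max = asin(0.3736264) = 21.94 deg

21.94 deg


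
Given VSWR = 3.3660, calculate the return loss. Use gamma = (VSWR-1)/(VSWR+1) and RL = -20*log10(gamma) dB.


gamma = (3.3660 - 1) / (3.3660 + 1) = 0.5419148
RL = -20 * log10(0.5419148) = 5.321 dB

5.321 dB


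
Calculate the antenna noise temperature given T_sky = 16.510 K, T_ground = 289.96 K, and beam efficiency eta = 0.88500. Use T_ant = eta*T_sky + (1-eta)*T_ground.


T_ant = 0.88500 * 16.510 + (1 - 0.88500) * 289.96 = 47.96 K

47.96 K


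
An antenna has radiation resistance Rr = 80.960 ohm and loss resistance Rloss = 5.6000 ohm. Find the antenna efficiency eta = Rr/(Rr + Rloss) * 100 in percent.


eta = 80.960 / (80.960 + 5.6000) * 100 = 93.53%

93.53%


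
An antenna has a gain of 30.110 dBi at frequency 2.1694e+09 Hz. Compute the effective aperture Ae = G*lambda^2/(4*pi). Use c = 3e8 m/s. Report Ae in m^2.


lambda = c / f = 3.0000e+08 / 2.1694e+09 = 0.1382871 m
G_linear = 10^(30.110/10) = 1025.652
Ae = G_linear * lambda^2 / (4*pi) = 1025.652 * 0.1382871^2 / (4*pi) = 1.561 m^2

1.561 m^2


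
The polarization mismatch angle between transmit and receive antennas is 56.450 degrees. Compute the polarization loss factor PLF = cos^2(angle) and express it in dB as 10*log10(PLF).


PLF_linear = cos^2(56.450 deg) = 0.3054380
PLF_dB = 10 * log10(0.3054380) = -5.151 dB

-5.151 dB


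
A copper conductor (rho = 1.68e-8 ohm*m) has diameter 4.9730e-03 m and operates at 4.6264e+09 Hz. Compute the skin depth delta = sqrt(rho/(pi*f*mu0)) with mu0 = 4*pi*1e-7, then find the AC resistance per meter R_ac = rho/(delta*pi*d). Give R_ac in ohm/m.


delta = sqrt(1.68e-8 / (pi * 4.6264e+09 * 4*pi*1e-7)) = 9.590764e-07 m
R_ac = 1.68e-8 / (9.590764e-07 * pi * 4.9730e-03) = 1.121 ohm/m

1.121 ohm/m


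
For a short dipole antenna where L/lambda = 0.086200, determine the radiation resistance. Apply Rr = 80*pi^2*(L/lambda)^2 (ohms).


Rr = 80 * pi^2 * (0.086200)^2 = 80 * 9.869604 * 7.430440e-03 = 5.867 ohm

5.867 ohm


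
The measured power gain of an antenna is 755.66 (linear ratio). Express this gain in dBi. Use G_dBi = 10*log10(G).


G_dBi = 10 * log10(755.66) = 28.78 dBi

28.78 dBi


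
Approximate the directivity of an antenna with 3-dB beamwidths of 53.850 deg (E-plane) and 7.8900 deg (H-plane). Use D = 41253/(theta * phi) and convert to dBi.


D_linear = 41253 / (53.850 * 7.8900) = 97.09410
D_dBi = 10 * log10(97.09410) = 19.87 dBi

19.87 dBi


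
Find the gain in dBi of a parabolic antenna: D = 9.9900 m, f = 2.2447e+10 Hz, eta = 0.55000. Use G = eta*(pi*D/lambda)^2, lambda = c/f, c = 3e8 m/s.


lambda = c / f = 3.0000e+08 / 2.2447e+10 = 0.01336481 m
G_linear = 0.55000 * (pi * 9.9900 / 0.01336481)^2 = 3.032968e+06
G_dBi = 10 * log10(3.032968e+06) = 64.82 dBi

64.82 dBi


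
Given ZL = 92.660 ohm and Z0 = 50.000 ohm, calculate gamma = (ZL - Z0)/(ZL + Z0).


gamma = (92.660 - 50.000) / (92.660 + 50.000) = 0.2990

0.2990


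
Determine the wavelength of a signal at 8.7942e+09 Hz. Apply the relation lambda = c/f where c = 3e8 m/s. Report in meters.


lambda = c / f = 3.0000e+08 / 8.7942e+09 = 0.03411 m

0.03411 m


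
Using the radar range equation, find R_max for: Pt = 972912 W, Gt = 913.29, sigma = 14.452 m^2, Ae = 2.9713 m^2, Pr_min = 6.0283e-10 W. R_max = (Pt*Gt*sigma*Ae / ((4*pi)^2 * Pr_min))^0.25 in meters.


R^4 = 972912*913.29*14.452*2.9713 / ((4*pi)^2 * 6.0283e-10) = 4.008133e+17
R_max = 4.008133e+17^0.25 = 25161 m

25161 m


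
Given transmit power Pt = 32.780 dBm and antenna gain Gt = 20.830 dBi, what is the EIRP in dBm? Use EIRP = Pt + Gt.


EIRP = Pt + Gt = 32.780 + 20.830 = 53.61 dBm

53.61 dBm


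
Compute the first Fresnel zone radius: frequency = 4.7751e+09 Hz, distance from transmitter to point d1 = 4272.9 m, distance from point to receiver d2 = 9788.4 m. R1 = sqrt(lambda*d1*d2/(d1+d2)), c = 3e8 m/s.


lambda = c / f = 3.0000e+08 / 4.7751e+09 = 0.06282591 m
R1 = sqrt(0.06282591 * 4272.9 * 9788.4 / (4272.9 + 9788.4)) = 13.67 m

13.67 m


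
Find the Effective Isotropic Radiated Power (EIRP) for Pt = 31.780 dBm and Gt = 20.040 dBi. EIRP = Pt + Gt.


EIRP = Pt + Gt = 31.780 + 20.040 = 51.82 dBm

51.82 dBm


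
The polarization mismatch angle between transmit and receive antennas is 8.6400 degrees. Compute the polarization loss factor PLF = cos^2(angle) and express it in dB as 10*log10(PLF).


PLF_linear = cos^2(8.6400 deg) = 0.9774323
PLF_dB = 10 * log10(0.9774323) = -0.09913 dB

-0.09913 dB


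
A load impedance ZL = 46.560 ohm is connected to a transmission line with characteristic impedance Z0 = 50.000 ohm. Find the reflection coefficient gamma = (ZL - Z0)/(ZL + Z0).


gamma = (46.560 - 50.000) / (46.560 + 50.000) = -0.03563

-0.03563


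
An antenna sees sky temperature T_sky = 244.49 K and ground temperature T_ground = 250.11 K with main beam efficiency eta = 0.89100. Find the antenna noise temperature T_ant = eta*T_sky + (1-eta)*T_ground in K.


T_ant = 0.89100 * 244.49 + (1 - 0.89100) * 250.11 = 245.1 K

245.1 K


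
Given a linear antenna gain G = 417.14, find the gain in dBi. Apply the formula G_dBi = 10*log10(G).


G_dBi = 10 * log10(417.14) = 26.20 dBi

26.20 dBi


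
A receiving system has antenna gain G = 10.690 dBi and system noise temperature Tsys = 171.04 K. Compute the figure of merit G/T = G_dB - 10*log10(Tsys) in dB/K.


G/T = 10.690 - 10*log10(171.04) = 10.690 - 22.33098 = -11.64 dB/K

-11.64 dB/K


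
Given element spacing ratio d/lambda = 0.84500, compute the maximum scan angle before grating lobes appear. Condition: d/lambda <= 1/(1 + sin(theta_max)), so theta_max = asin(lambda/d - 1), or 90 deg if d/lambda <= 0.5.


lambda/d - 1 = 1/0.84500 - 1 = 0.1834320
theta_max = asin(0.1834320) = 10.57 deg

10.57 deg


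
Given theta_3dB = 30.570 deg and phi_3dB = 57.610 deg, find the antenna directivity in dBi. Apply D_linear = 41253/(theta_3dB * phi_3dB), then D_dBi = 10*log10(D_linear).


D_linear = 41253 / (30.570 * 57.610) = 23.42406
D_dBi = 10 * log10(23.42406) = 13.70 dBi

13.70 dBi


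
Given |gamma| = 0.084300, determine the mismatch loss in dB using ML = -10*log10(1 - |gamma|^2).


ML = -10 * log10(1 - 0.084300^2) = -10 * log10(0.99289351) = 0.03097 dB

0.03097 dB


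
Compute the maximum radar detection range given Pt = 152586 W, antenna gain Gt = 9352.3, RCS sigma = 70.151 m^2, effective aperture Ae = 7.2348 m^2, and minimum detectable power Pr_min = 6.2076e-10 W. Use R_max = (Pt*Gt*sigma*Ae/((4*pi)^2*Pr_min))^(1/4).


R^4 = 152586*9352.3*70.151*7.2348 / ((4*pi)^2 * 6.2076e-10) = 7.388394e+18
R_max = 7.388394e+18^0.25 = 52136 m

52136 m


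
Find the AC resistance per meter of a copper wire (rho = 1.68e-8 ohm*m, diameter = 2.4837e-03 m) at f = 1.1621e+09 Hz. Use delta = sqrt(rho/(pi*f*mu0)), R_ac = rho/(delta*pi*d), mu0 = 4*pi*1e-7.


delta = sqrt(1.68e-8 / (pi * 1.1621e+09 * 4*pi*1e-7)) = 1.913608e-06 m
R_ac = 1.68e-8 / (1.913608e-06 * pi * 2.4837e-03) = 1.125 ohm/m

1.125 ohm/m


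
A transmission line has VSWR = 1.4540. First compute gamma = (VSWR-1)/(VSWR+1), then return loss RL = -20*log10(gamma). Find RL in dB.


gamma = (1.4540 - 1) / (1.4540 + 1) = 0.1850041
RL = -20 * log10(0.1850041) = 14.66 dB

14.66 dB


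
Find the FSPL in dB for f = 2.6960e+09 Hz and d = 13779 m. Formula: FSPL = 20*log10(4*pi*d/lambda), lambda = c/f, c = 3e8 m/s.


lambda = c / f = 3.0000e+08 / 2.6960e+09 = 0.1112760 m
FSPL = 20 * log10(4*pi*13779/0.1112760) = 123.8 dB

123.8 dB


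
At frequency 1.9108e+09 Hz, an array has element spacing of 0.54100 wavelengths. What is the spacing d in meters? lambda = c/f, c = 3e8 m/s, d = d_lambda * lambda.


lambda = c / f = 3.0000e+08 / 1.9108e+09 = 0.1570023 m
d = 0.54100 * 0.1570023 = 0.08494 m

0.08494 m


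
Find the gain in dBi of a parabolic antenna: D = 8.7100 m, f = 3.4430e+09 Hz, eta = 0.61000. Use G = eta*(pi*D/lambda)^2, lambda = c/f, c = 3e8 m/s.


lambda = c / f = 3.0000e+08 / 3.4430e+09 = 0.08713331 m
G_linear = 0.61000 * (pi * 8.7100 / 0.08713331)^2 = 60158.56
G_dBi = 10 * log10(60158.56) = 47.79 dBi

47.79 dBi


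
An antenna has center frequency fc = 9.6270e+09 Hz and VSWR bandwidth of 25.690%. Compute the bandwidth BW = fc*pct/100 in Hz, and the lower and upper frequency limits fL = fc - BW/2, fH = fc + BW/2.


BW = 9.6270e+09 * 25.690/100 = 2.473176e+09 Hz
fL = 9.6270e+09 - 2.473176e+09/2 = 8.390e+09 Hz
fH = 9.6270e+09 + 2.473176e+09/2 = 1.086e+10 Hz

BW=2.473e+09 Hz, fL=8.390e+09 Hz, fH=1.086e+10 Hz


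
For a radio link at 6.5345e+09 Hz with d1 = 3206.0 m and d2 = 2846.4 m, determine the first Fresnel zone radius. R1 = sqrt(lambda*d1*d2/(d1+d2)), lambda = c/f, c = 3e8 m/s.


lambda = c / f = 3.0000e+08 / 6.5345e+09 = 0.04591017 m
R1 = sqrt(0.04591017 * 3206.0 * 2846.4 / (3206.0 + 2846.4)) = 8.320 m

8.320 m


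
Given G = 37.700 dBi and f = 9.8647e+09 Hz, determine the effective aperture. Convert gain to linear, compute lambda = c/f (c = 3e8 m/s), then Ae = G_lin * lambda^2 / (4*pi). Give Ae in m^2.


lambda = c / f = 3.0000e+08 / 9.8647e+09 = 0.03041147 m
G_linear = 10^(37.700/10) = 5888.437
Ae = G_linear * lambda^2 / (4*pi) = 5888.437 * 0.03041147^2 / (4*pi) = 0.4334 m^2

0.4334 m^2


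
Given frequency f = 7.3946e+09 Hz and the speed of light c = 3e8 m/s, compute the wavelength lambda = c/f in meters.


lambda = c / f = 3.0000e+08 / 7.3946e+09 = 0.04057 m

0.04057 m


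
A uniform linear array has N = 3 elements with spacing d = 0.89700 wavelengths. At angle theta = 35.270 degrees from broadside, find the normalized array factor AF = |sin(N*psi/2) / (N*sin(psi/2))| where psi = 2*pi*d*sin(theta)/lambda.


psi = 2*pi*0.89700*sin(35.270 deg) = 3.254407 rad
AF = |sin(3*3.254407/2) / (3*sin(3.254407/2))| = 0.3291

0.3291


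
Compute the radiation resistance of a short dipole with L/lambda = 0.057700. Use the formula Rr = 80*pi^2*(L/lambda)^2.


Rr = 80 * pi^2 * (0.057700)^2 = 80 * 9.869604 * 3.329290e-03 = 2.629 ohm

2.629 ohm


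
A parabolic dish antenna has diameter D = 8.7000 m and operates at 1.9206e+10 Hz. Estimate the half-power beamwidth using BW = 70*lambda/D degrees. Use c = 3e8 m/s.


lambda = c / f = 3.0000e+08 / 1.9206e+10 = 0.01562012 m
BW = 70 * 0.01562012 / 8.7000 = 0.1257 deg

0.1257 deg


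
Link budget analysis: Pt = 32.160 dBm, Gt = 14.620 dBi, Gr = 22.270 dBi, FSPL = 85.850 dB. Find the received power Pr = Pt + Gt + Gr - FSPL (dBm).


Pr = 32.160 + 14.620 + 22.270 - 85.850 = -16.80 dBm

-16.80 dBm


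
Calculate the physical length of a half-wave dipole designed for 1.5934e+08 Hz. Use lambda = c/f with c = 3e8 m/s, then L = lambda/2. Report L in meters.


lambda = c / f = 3.0000e+08 / 1.5934e+08 = 1.882766 m
L = lambda / 2 = 1.882766 / 2 = 0.9414 m

0.9414 m


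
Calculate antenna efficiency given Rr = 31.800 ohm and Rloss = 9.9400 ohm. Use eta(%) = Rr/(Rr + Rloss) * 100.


eta = 31.800 / (31.800 + 9.9400) * 100 = 76.19%

76.19%


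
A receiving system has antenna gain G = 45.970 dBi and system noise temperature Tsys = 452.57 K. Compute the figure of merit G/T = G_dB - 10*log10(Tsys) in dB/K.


G/T = 45.970 - 10*log10(452.57) = 45.970 - 26.55686 = 19.41 dB/K

19.41 dB/K


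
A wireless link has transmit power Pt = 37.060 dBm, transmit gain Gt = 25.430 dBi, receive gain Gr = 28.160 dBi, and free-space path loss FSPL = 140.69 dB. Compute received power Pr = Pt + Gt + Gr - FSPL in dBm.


Pr = 37.060 + 25.430 + 28.160 - 140.69 = -50.04 dBm

-50.04 dBm


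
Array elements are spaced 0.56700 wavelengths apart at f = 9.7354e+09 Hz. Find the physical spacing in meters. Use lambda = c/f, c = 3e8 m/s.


lambda = c / f = 3.0000e+08 / 9.7354e+09 = 0.03081537 m
d = 0.56700 * 0.03081537 = 0.01747 m

0.01747 m


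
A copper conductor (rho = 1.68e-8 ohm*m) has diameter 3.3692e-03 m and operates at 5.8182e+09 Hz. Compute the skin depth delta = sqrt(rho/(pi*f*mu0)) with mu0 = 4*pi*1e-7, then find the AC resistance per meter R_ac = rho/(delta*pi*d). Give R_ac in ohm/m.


delta = sqrt(1.68e-8 / (pi * 5.8182e+09 * 4*pi*1e-7)) = 8.552251e-07 m
R_ac = 1.68e-8 / (8.552251e-07 * pi * 3.3692e-03) = 1.856 ohm/m

1.856 ohm/m


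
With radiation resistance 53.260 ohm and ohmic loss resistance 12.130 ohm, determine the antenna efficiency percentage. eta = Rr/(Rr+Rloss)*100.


eta = 53.260 / (53.260 + 12.130) * 100 = 81.45%

81.45%


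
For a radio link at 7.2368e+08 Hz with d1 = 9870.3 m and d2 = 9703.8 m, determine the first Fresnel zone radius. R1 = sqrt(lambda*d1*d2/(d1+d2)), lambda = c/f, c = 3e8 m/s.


lambda = c / f = 3.0000e+08 / 7.2368e+08 = 0.4145479 m
R1 = sqrt(0.4145479 * 9870.3 * 9703.8 / (9870.3 + 9703.8)) = 45.04 m

45.04 m


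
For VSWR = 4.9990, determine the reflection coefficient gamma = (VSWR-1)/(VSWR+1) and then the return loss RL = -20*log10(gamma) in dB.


gamma = (4.9990 - 1) / (4.9990 + 1) = 0.6666111
RL = -20 * log10(0.6666111) = 3.523 dB

3.523 dB


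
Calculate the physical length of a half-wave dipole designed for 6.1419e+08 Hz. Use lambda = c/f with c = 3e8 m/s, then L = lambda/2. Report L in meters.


lambda = c / f = 3.0000e+08 / 6.1419e+08 = 0.4884482 m
L = lambda / 2 = 0.4884482 / 2 = 0.2442 m

0.2442 m


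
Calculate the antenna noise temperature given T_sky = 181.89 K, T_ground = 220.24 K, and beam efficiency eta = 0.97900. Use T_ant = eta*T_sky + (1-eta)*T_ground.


T_ant = 0.97900 * 181.89 + (1 - 0.97900) * 220.24 = 182.7 K

182.7 K


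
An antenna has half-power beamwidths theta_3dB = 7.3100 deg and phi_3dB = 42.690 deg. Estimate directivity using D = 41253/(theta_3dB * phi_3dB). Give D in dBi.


D_linear = 41253 / (7.3100 * 42.690) = 132.1941
D_dBi = 10 * log10(132.1941) = 21.21 dBi

21.21 dBi


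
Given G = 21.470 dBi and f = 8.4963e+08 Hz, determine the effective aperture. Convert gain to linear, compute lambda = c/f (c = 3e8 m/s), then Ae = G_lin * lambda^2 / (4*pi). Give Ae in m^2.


lambda = c / f = 3.0000e+08 / 8.4963e+08 = 0.3530949 m
G_linear = 10^(21.470/10) = 140.2814
Ae = G_linear * lambda^2 / (4*pi) = 140.2814 * 0.3530949^2 / (4*pi) = 1.392 m^2

1.392 m^2


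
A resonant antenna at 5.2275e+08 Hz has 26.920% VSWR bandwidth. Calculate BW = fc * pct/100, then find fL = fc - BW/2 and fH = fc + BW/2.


BW = 5.2275e+08 * 26.920/100 = 1.407243e+08 Hz
fL = 5.2275e+08 - 1.407243e+08/2 = 4.524e+08 Hz
fH = 5.2275e+08 + 1.407243e+08/2 = 5.931e+08 Hz

BW=1.407e+08 Hz, fL=4.524e+08 Hz, fH=5.931e+08 Hz


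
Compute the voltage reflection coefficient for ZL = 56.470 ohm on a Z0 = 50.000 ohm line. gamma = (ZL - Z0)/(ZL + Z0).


gamma = (56.470 - 50.000) / (56.470 + 50.000) = 0.06077

0.06077


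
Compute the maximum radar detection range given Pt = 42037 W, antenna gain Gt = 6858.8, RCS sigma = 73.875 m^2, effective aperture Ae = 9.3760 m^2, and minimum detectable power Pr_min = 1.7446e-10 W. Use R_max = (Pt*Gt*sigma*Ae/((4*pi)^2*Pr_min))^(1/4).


R^4 = 42037*6858.8*73.875*9.3760 / ((4*pi)^2 * 1.7446e-10) = 7.249021e+18
R_max = 7.249021e+18^0.25 = 51888 m

51888 m


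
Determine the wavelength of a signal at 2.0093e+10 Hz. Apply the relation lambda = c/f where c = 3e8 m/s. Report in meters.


lambda = c / f = 3.0000e+08 / 2.0093e+10 = 0.01493 m

0.01493 m


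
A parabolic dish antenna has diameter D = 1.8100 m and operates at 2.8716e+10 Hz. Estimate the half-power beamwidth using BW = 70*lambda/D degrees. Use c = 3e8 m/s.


lambda = c / f = 3.0000e+08 / 2.8716e+10 = 0.01044714 m
BW = 70 * 0.01044714 / 1.8100 = 0.4040 deg

0.4040 deg


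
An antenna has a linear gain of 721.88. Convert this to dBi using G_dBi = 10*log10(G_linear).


G_dBi = 10 * log10(721.88) = 28.58 dBi

28.58 dBi


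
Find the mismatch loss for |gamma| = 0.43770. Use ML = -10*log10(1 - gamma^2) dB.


ML = -10 * log10(1 - 0.43770^2) = -10 * log10(0.80841871) = 0.9236 dB

0.9236 dB


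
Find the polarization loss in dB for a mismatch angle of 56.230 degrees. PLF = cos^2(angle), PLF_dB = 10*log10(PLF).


PLF_linear = cos^2(56.230 deg) = 0.3089808
PLF_dB = 10 * log10(0.3089808) = -5.101 dB

-5.101 dB


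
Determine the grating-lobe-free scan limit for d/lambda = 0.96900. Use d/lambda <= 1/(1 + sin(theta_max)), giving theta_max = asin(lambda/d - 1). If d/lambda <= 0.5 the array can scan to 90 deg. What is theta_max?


lambda/d - 1 = 1/0.96900 - 1 = 0.03199174
theta_max = asin(0.03199174) = 1.833 deg

1.833 deg


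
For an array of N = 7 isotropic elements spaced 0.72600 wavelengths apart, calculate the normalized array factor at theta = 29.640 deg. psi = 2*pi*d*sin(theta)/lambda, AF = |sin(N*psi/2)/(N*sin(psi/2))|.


psi = 2*pi*0.72600*sin(29.640 deg) = 2.255930 rad
AF = |sin(7*2.255930/2) / (7*sin(2.255930/2))| = 0.1580

0.1580


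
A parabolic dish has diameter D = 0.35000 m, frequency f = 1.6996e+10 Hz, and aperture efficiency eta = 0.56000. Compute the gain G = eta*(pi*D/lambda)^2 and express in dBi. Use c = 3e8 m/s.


lambda = c / f = 3.0000e+08 / 1.6996e+10 = 0.01765121 m
G_linear = 0.56000 * (pi * 0.35000 / 0.01765121)^2 = 2173.076
G_dBi = 10 * log10(2173.076) = 33.37 dBi

33.37 dBi


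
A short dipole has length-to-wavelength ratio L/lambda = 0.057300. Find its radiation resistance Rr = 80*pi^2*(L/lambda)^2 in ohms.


Rr = 80 * pi^2 * (0.057300)^2 = 80 * 9.869604 * 3.283290e-03 = 2.592 ohm

2.592 ohm


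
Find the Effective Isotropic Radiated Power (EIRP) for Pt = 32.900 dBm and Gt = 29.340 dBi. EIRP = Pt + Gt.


EIRP = Pt + Gt = 32.900 + 29.340 = 62.24 dBm

62.24 dBm


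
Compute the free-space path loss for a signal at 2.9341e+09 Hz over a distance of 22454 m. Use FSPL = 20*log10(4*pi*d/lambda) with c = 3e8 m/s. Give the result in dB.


lambda = c / f = 3.0000e+08 / 2.9341e+09 = 0.1022460 m
FSPL = 20 * log10(4*pi*22454/0.1022460) = 128.8 dB

128.8 dB


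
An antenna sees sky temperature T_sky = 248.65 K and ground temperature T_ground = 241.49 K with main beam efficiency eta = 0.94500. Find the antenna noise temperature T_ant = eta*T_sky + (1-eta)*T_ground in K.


T_ant = 0.94500 * 248.65 + (1 - 0.94500) * 241.49 = 248.3 K

248.3 K


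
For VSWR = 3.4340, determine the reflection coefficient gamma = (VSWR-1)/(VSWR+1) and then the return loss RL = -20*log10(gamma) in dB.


gamma = (3.4340 - 1) / (3.4340 + 1) = 0.5489400
RL = -20 * log10(0.5489400) = 5.210 dB

5.210 dB


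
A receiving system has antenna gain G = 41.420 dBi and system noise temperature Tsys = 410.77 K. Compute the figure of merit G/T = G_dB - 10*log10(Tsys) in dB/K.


G/T = 41.420 - 10*log10(410.77) = 41.420 - 26.13599 = 15.28 dB/K

15.28 dB/K


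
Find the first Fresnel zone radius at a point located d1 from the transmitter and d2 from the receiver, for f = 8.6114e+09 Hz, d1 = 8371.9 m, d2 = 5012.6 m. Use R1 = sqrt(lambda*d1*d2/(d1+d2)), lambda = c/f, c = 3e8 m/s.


lambda = c / f = 3.0000e+08 / 8.6114e+09 = 0.03483754 m
R1 = sqrt(0.03483754 * 8371.9 * 5012.6 / (8371.9 + 5012.6)) = 10.45 m

10.45 m


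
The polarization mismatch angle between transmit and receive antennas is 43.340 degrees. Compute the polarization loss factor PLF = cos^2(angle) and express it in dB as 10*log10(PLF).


PLF_linear = cos^2(43.340 deg) = 0.5289563
PLF_dB = 10 * log10(0.5289563) = -2.766 dB

-2.766 dB


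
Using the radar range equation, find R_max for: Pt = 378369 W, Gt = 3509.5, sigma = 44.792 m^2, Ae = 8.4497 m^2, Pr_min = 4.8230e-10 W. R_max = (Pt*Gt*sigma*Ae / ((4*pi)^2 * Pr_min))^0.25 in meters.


R^4 = 378369*3509.5*44.792*8.4497 / ((4*pi)^2 * 4.8230e-10) = 6.598809e+18
R_max = 6.598809e+18^0.25 = 50683 m

50683 m


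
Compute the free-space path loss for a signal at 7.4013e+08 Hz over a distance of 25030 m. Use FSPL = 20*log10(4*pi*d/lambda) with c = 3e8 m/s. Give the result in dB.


lambda = c / f = 3.0000e+08 / 7.4013e+08 = 0.4053342 m
FSPL = 20 * log10(4*pi*25030/0.4053342) = 117.8 dB

117.8 dB


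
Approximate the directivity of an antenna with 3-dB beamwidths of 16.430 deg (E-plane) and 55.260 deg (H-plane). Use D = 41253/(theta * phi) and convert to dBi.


D_linear = 41253 / (16.430 * 55.260) = 45.43673
D_dBi = 10 * log10(45.43673) = 16.57 dBi

16.57 dBi


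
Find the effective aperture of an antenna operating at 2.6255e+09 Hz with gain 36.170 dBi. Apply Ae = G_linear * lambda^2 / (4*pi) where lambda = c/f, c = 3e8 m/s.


lambda = c / f = 3.0000e+08 / 2.6255e+09 = 0.1142639 m
G_linear = 10^(36.170/10) = 4139.997
Ae = G_linear * lambda^2 / (4*pi) = 4139.997 * 0.1142639^2 / (4*pi) = 4.301 m^2

4.301 m^2


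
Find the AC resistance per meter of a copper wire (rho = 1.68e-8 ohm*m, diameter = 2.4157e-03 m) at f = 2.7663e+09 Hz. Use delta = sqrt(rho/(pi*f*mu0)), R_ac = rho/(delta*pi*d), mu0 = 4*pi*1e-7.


delta = sqrt(1.68e-8 / (pi * 2.7663e+09 * 4*pi*1e-7)) = 1.240295e-06 m
R_ac = 1.68e-8 / (1.240295e-06 * pi * 2.4157e-03) = 1.785 ohm/m

1.785 ohm/m


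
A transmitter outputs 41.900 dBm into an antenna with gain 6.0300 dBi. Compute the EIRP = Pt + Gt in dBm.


EIRP = Pt + Gt = 41.900 + 6.0300 = 47.93 dBm

47.93 dBm


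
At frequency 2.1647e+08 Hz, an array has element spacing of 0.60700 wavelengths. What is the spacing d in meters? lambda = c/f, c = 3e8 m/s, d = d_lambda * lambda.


lambda = c / f = 3.0000e+08 / 2.1647e+08 = 1.385873 m
d = 0.60700 * 1.385873 = 0.8412 m

0.8412 m


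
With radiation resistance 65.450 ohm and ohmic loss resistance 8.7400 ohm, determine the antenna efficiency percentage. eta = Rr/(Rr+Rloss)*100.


eta = 65.450 / (65.450 + 8.7400) * 100 = 88.22%

88.22%


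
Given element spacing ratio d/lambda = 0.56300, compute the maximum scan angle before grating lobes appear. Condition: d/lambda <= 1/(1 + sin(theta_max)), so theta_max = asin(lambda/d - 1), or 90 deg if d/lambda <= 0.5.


lambda/d - 1 = 1/0.56300 - 1 = 0.7761989
theta_max = asin(0.7761989) = 50.91 deg

50.91 deg


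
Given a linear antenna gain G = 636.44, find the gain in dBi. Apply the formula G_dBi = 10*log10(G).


G_dBi = 10 * log10(636.44) = 28.04 dBi

28.04 dBi


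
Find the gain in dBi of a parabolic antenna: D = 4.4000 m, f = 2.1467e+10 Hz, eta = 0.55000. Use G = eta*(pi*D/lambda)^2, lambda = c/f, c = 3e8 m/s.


lambda = c / f = 3.0000e+08 / 2.1467e+10 = 0.01397494 m
G_linear = 0.55000 * (pi * 4.4000 / 0.01397494)^2 = 538106.1
G_dBi = 10 * log10(538106.1) = 57.31 dBi

57.31 dBi


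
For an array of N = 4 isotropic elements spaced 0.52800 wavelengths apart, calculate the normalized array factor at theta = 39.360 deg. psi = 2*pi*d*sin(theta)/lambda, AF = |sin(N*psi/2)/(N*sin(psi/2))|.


psi = 2*pi*0.52800*sin(39.360 deg) = 2.103942 rad
AF = |sin(4*2.103942/2) / (4*sin(2.103942/2))| = 0.2520

0.2520


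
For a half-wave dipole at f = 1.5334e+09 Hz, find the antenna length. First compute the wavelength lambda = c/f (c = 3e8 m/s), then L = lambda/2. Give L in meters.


lambda = c / f = 3.0000e+08 / 1.5334e+09 = 0.1956437 m
L = lambda / 2 = 0.1956437 / 2 = 0.09782 m

0.09782 m


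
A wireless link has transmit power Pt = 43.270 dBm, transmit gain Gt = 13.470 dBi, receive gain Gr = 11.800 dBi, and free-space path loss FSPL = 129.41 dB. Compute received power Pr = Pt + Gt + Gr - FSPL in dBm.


Pr = 43.270 + 13.470 + 11.800 - 129.41 = -60.87 dBm

-60.87 dBm


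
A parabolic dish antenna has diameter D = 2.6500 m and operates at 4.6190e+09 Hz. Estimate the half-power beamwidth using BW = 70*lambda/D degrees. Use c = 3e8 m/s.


lambda = c / f = 3.0000e+08 / 4.6190e+09 = 0.06494912 m
BW = 70 * 0.06494912 / 2.6500 = 1.716 deg

1.716 deg


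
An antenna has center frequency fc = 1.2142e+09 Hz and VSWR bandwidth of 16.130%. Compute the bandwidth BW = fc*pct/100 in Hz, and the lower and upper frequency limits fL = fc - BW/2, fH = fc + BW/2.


BW = 1.2142e+09 * 16.130/100 = 1.958505e+08 Hz
fL = 1.2142e+09 - 1.958505e+08/2 = 1.116e+09 Hz
fH = 1.2142e+09 + 1.958505e+08/2 = 1.312e+09 Hz

BW=1.959e+08 Hz, fL=1.116e+09 Hz, fH=1.312e+09 Hz


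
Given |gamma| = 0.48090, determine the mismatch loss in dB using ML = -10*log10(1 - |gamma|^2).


ML = -10 * log10(1 - 0.48090^2) = -10 * log10(0.76873519) = 1.142 dB

1.142 dB


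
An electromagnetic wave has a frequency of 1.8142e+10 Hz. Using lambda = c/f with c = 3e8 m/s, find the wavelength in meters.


lambda = c / f = 3.0000e+08 / 1.8142e+10 = 0.01654 m

0.01654 m


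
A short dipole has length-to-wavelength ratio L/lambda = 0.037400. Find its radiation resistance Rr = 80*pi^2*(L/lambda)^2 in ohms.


Rr = 80 * pi^2 * (0.037400)^2 = 80 * 9.869604 * 1.398760e-03 = 1.104 ohm

1.104 ohm


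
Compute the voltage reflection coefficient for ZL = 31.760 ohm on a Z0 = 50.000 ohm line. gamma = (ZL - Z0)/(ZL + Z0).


gamma = (31.760 - 50.000) / (31.760 + 50.000) = -0.2231

-0.2231


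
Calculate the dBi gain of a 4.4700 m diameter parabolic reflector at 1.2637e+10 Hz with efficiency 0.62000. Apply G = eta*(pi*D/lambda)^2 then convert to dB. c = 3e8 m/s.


lambda = c / f = 3.0000e+08 / 1.2637e+10 = 0.02373981 m
G_linear = 0.62000 * (pi * 4.4700 / 0.02373981)^2 = 216946.2
G_dBi = 10 * log10(216946.2) = 53.36 dBi

53.36 dBi


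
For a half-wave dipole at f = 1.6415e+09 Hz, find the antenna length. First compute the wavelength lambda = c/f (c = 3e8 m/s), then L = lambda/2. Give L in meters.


lambda = c / f = 3.0000e+08 / 1.6415e+09 = 0.1827597 m
L = lambda / 2 = 0.1827597 / 2 = 0.09138 m

0.09138 m


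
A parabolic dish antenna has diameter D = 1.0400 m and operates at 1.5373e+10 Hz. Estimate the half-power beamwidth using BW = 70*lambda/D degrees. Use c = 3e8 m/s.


lambda = c / f = 3.0000e+08 / 1.5373e+10 = 0.01951473 m
BW = 70 * 0.01951473 / 1.0400 = 1.313 deg

1.313 deg
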